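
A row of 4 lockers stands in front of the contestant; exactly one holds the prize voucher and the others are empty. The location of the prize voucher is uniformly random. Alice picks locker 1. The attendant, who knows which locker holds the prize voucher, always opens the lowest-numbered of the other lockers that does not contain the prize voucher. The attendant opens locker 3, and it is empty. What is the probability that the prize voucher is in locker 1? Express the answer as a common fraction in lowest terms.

0

Consider each possible location of the prize voucher in turn.
If it is in either of lockers 1 and 4 (prior 1/4 each): the attendant would have opened locker 2 instead, probability 0; weight (1/4)·0 = 0 each.
If it is in locker 2 (prior 1/4): locker 3 is the lowest-numbered option available, probability 1; weight (1/4)·1 = 1/4.
If it is in locker 3 (prior 1/4): the attendant opened locker 3, so this case is ruled out; weight (1/4)·0 = 0.
The weights sum to 1/4.
So P(the prize voucher in locker 1 | the attendant opened locker 3) = 0 / (1/4) = 0.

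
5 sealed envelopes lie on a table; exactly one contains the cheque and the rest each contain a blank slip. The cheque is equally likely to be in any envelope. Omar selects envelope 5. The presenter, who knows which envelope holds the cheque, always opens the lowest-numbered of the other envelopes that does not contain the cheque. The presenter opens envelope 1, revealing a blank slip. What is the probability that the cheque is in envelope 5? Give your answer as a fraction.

1/4

Consider each possible location of the cheque in turn.
If it is in envelope 1 (prior 1/5): the presenter opened envelope 1, so this case is ruled out; weight (1/5)·0 = 0.
If it is in any of envelopes 2, 3, 4, and 5 (prior 1/5 each): envelope 1 is the lowest-numbered option available, probability 1; weight (1/5)·1 = 1/5 each.
The weights sum to 4/5.
So P(the cheque in envelope 5 | the presenter opened envelope 1) = (1/5) / (4/5) = 1/4.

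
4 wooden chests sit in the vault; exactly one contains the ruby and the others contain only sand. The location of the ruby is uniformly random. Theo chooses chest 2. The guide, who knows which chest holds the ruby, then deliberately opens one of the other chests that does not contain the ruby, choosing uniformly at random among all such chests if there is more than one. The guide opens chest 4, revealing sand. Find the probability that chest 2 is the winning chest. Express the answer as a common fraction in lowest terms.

Apply Bayes' rule, conditioning on where the ruby actually is.
If it is in either of chests 1 and 3 (prior 1/4 each): the guide has 2 equally likely choices, so probability 1/2; weight (1/4)·(1/2) = 1/8 each.
If it is in chest 2 (prior 1/4): the guide has 3 equally likely choices, so probability 1/3; weight (1/4)·(1/3) = 1/12.
If it is in chest 4 (prior 1/4): the guide opened chest 4, so this case is ruled out; weight (1/4)·0 = 0.
The weights sum to 1/3.
So P(the ruby in chest 2 | the guide opened chest 4) = (1/12) / (1/3) = 1/4.

1/4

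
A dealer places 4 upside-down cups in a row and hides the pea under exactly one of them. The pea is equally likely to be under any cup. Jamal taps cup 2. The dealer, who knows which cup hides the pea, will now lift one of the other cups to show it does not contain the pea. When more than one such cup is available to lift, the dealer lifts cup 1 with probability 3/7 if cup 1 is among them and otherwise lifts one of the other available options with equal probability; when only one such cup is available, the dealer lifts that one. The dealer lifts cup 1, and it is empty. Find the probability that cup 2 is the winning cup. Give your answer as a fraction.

Apply Bayes' rule, conditioning on where the pea actually is.
If it is under cup 1 (prior 1/4): the dealer opened cup 1, so this case is ruled out; weight (1/4)·0 = 0.
If it is under any of cups 2, 3, and 4 (prior 1/4 each): cup 1 is available, opened with probability 3/7; weight (1/4)·(3/7) = 3/28 each.
The weights sum to 9/28.
So P(the pea under cup 2 | the dealer opened cup 1) = (3/28) / (9/28) = 1/3.

1/3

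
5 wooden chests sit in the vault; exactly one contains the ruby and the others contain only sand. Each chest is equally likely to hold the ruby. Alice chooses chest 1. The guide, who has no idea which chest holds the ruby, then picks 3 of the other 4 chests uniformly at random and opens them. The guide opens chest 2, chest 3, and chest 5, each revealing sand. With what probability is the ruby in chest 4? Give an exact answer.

Condition on the true location of the ruby.
If it is in either of chests 1 and 4 (prior 1/5 each): the guide picks exactly this set with probability 1/4 regardless, and none is the prize; weight (1/5)·(1/4) = 1/20 each.
If it is in any of chests 2, 3, and 5 (prior 1/5 each): that chest was opened and seen not to hold the prize — ruled out; weight (1/5)·0 = 0 each.
The weights sum to 1/10.
So P(the ruby in chest 4 | the guide opened chest 2, chest 3, and chest 5) = (1/20) / (1/10) = 1/2.

1/2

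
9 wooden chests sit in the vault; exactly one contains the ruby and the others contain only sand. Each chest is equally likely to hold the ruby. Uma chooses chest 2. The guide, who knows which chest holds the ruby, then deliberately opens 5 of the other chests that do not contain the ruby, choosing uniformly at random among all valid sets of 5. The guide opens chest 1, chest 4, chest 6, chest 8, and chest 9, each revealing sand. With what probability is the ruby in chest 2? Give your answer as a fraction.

1/9

Consider each possible location of the ruby in turn.
If it is in any of chests 1, 4, 6, 8, and 9 (prior 1/9 each): that chest was opened and seen not to hold the prize — ruled out; weight (1/9)·0 = 0 each.
If it is in chest 2 (prior 1/9): the guide has 56 equally likely choices, so probability 1/56; weight (1/9)·(1/56) = 1/504.
If it is in any of chests 3, 5, and 7 (prior 1/9 each): the guide has 21 equally likely choices, so probability 1/21; weight (1/9)·(1/21) = 1/189 each.
The weights sum to 1/56.
So P(the ruby in chest 2 | the guide opened chest 1, chest 4, chest 6, chest 8, and chest 9) = (1/504) / (1/56) = 1/9.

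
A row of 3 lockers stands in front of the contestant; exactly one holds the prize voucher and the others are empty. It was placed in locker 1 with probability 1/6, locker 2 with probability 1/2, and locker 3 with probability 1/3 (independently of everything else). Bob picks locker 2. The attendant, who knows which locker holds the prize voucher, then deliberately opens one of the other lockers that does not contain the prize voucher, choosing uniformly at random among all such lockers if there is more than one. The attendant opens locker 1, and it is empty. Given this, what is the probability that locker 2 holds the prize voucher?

3/7

Apply Bayes' rule, conditioning on where the prize voucher actually is.
If it is in locker 1 (prior 1/6): the attendant opened locker 1, so this case is ruled out; weight (1/6)·0 = 0.
If it is in locker 2 (prior 1/2): the attendant has 2 equally likely choices, so probability 1/2; weight (1/2)·(1/2) = 1/4.
If it is in locker 3 (prior 1/3): the attendant has no choice, probability 1; weight (1/3)·1 = 1/3.
The weights sum to 7/12.
So P(the prize voucher in locker 2 | the attendant opened locker 1) = (1/4) / (7/12) = 3/7.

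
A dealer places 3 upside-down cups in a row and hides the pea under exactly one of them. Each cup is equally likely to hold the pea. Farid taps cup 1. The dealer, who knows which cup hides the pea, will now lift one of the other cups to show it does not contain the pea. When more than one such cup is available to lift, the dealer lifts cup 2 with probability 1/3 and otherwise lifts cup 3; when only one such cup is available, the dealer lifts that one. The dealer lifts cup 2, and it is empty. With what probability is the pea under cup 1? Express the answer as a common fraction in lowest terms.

1/4

Apply Bayes' rule, conditioning on where the pea actually is.
If it is under cup 1 (prior 1/3): cup 2 is available, opened with probability 1/3; weight (1/3)·(1/3) = 1/9.
If it is under cup 2 (prior 1/3): the dealer opened cup 2, so this case is ruled out; weight (1/3)·0 = 0.
If it is under cup 3 (prior 1/3): only cup 2 is available, probability 1; weight (1/3)·1 = 1/3.
The weights sum to 4/9.
So P(the pea under cup 1 | the dealer opened cup 2) = (1/9) / (4/9) = 1/4.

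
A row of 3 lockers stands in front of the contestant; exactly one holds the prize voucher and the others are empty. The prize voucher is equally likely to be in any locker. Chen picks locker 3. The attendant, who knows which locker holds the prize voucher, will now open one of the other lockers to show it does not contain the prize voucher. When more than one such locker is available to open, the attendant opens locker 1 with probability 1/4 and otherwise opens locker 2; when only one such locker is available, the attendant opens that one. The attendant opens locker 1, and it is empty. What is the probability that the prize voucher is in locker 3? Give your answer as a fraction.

1/5

Apply Bayes' rule, conditioning on where the prize voucher actually is.
If it is in locker 1 (prior 1/3): the attendant opened locker 1, so this case is ruled out; weight (1/3)·0 = 0.
If it is in locker 2 (prior 1/3): only locker 1 is available, probability 1; weight (1/3)·1 = 1/3.
If it is in locker 3 (prior 1/3): locker 1 is available, opened with probability 1/4; weight (1/3)·(1/4) = 1/12.
The weights sum to 5/12.
So P(the prize voucher in locker 3 | the attendant opened locker 1) = (1/12) / (5/12) = 1/5.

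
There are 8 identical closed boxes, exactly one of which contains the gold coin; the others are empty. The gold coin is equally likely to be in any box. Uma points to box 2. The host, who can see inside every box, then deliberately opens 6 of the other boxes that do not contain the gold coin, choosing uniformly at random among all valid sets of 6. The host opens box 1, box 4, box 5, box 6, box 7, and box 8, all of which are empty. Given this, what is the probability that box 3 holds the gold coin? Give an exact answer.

7/8

Apply Bayes' rule, conditioning on where the gold coin actually is.
If it is in any of boxes 1, 4, 5, 6, 7, and 8 (prior 1/8 each): that box was opened and seen not to hold the prize — ruled out; weight (1/8)·0 = 0 each.
If it is in box 2 (prior 1/8): the host has 7 equally likely choices, so probability 1/7; weight (1/8)·(1/7) = 1/56.
If it is in box 3 (prior 1/8): the host has no choice, probability 1; weight (1/8)·1 = 1/8.
The weights sum to 1/7.
So P(the gold coin in box 3 | the host opened box 1, box 4, box 5, box 6, box 7, and box 8) = (1/8) / (1/7) = 7/8.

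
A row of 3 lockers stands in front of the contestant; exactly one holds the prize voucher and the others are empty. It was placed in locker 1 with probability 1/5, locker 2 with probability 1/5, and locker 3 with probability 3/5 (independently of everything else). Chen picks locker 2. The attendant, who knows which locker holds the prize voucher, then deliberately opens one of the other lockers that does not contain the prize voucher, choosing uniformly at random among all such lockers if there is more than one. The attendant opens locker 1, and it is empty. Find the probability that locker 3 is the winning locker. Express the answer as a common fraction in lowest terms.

6/7

Apply Bayes' rule, conditioning on where the prize voucher actually is.
If it is in locker 1 (prior 1/5): the attendant opened locker 1, so this case is ruled out; weight (1/5)·0 = 0.
If it is in locker 2 (prior 1/5): the attendant has 2 equally likely choices, so probability 1/2; weight (1/5)·(1/2) = 1/10.
If it is in locker 3 (prior 3/5): the attendant has no choice, probability 1; weight (3/5)·1 = 3/5.
The weights sum to 7/10.
So P(the prize voucher in locker 3 | the attendant opened locker 1) = (3/5) / (7/10) = 6/7.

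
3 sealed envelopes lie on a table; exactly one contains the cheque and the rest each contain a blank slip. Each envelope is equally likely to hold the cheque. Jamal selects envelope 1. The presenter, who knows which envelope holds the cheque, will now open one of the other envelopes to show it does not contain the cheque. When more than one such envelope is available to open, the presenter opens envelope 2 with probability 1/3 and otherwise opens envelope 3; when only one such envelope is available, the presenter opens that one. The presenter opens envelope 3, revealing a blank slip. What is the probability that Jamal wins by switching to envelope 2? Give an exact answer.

Condition on the true location of the cheque.
If it is in envelope 1 (prior 1/3): envelope 2 is available but not opened, probability 2/3; weight (1/3)·(2/3) = 2/9.
If it is in envelope 2 (prior 1/3): only envelope 3 is available, probability 1; weight (1/3)·1 = 1/3.
If it is in envelope 3 (prior 1/3): the presenter opened envelope 3, so this case is ruled out; weight (1/3)·0 = 0.
The weights sum to 5/9.
So P(the cheque in envelope 2 | the presenter opened envelope 3) = (1/3) / (5/9) = 3/5.

3/5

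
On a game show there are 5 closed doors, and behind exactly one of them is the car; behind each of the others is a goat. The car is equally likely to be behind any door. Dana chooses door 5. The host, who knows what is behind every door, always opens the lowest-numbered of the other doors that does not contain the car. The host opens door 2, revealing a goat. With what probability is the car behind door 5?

0

Apply Bayes' rule, conditioning on where the car actually is.
If it is behind door 1 (prior 1/5): door 2 is the lowest-numbered option available, probability 1; weight (1/5)·1 = 1/5.
If it is behind door 2 (prior 1/5): the host opened door 2, so this case is ruled out; weight (1/5)·0 = 0.
If it is behind any of doors 3, 4, and 5 (prior 1/5 each): the host would have opened door 1 instead, probability 0; weight (1/5)·0 = 0 each.
The weights sum to 1/5.
So P(the car behind door 5 | the host opened door 2) = 0 / (1/5) = 0.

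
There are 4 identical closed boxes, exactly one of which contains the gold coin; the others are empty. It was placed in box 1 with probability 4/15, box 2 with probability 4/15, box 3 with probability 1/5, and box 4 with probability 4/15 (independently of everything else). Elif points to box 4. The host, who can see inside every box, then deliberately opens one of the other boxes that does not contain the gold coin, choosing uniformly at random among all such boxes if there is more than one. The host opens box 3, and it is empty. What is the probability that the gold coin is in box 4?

1/4

Consider each possible location of the gold coin in turn.
If it is in either of boxes 1 and 2 (prior 4/15 each): the host has 2 equally likely choices, so probability 1/2; weight (4/15)·(1/2) = 2/15 each.
If it is in box 3 (prior 1/5): the host opened box 3, so this case is ruled out; weight (1/5)·0 = 0.
If it is in box 4 (prior 4/15): the host has 3 equally likely choices, so probability 1/3; weight (4/15)·(1/3) = 4/45.
The weights sum to 16/45.
So P(the gold coin in box 4 | the host opened box 3) = (4/45) / (16/45) = 1/4.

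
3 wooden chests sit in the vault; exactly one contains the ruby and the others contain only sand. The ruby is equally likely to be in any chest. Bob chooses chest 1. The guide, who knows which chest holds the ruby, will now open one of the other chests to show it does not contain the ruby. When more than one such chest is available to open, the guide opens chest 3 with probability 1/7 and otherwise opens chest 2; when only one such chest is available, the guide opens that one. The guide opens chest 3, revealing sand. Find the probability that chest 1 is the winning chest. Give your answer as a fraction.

Apply Bayes' rule, conditioning on where the ruby actually is.
If it is in chest 1 (prior 1/3): chest 3 is available, opened with probability 1/7; weight (1/3)·(1/7) = 1/21.
If it is in chest 2 (prior 1/3): only chest 3 is available, probability 1; weight (1/3)·1 = 1/3.
If it is in chest 3 (prior 1/3): the guide opened chest 3, so this case is ruled out; weight (1/3)·0 = 0.
The weights sum to 8/21.
So P(the ruby in chest 1 | the guide opened chest 3) = (1/21) / (8/21) = 1/8.

1/8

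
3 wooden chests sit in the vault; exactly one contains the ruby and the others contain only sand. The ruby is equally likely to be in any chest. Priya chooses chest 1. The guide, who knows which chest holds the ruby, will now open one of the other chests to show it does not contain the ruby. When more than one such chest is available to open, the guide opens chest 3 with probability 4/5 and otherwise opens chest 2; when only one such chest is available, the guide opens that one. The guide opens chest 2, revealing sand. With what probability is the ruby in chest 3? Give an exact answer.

5/6

Apply Bayes' rule, conditioning on where the ruby actually is.
If it is in chest 1 (prior 1/3): chest 3 is available but not opened, probability 1/5; weight (1/3)·(1/5) = 1/15.
If it is in chest 2 (prior 1/3): the guide opened chest 2, so this case is ruled out; weight (1/3)·0 = 0.
If it is in chest 3 (prior 1/3): only chest 2 is available, probability 1; weight (1/3)·1 = 1/3.
The weights sum to 2/5.
So P(the ruby in chest 3 | the guide opened chest 2) = (1/3) / (2/5) = 5/6.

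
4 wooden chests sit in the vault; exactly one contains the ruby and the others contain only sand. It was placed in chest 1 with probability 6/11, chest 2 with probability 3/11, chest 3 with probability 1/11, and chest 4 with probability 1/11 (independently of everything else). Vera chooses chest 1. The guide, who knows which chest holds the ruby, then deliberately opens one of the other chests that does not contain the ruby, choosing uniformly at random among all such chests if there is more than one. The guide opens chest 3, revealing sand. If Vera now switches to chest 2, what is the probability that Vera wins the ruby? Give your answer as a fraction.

Apply Bayes' rule, conditioning on where the ruby actually is.
If it is in chest 1 (prior 6/11): the guide has 3 equally likely choices, so probability 1/3; weight (6/11)·(1/3) = 2/11.
If it is in chest 2 (prior 3/11): the guide has 2 equally likely choices, so probability 1/2; weight (3/11)·(1/2) = 3/22.
If it is in chest 3 (prior 1/11): the guide opened chest 3, so this case is ruled out; weight (1/11)·0 = 0.
If it is in chest 4 (prior 1/11): the guide has 2 equally likely choices, so probability 1/2; weight (1/11)·(1/2) = 1/22.
The weights sum to 4/11.
So P(the ruby in chest 2 | the guide opened chest 3) = (3/22) / (4/11) = 3/8.

3/8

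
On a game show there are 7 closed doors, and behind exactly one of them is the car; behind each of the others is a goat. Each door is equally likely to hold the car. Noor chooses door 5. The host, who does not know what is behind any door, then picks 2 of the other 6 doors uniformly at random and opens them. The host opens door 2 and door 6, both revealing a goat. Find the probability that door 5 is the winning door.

1/5

Consider each possible location of the car in turn.
If it is behind any of doors 1, 3, 4, 5, and 7 (prior 1/7 each): the host picks exactly this set with probability 1/15 regardless, and none is the prize; weight (1/7)·(1/15) = 1/105 each.
If it is behind either of doors 2 and 6 (prior 1/7 each): that door was opened and seen not to hold the prize — ruled out; weight (1/7)·0 = 0 each.
The weights sum to 1/21.
So P(the car behind door 5 | the host opened door 2 and door 6) = (1/105) / (1/21) = 1/5.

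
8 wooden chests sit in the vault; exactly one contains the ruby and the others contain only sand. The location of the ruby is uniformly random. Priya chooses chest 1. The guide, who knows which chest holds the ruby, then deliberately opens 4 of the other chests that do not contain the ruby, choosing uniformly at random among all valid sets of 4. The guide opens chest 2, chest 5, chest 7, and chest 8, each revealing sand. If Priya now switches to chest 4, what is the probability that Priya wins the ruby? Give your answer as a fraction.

Apply Bayes' rule, conditioning on where the ruby actually is.
If it is in chest 1 (prior 1/8): the guide has 35 equally likely choices, so probability 1/35; weight (1/8)·(1/35) = 1/280.
If it is in any of chests 2, 5, 7, and 8 (prior 1/8 each): that chest was opened and seen not to hold the prize — ruled out; weight (1/8)·0 = 0 each.
If it is in any of chests 3, 4, and 6 (prior 1/8 each): the guide has 15 equally likely choices, so probability 1/15; weight (1/8)·(1/15) = 1/120 each.
The weights sum to 1/35.
So P(the ruby in chest 4 | the guide opened chest 2, chest 5, chest 7, and chest 8) = (1/120) / (1/35) = 7/24.

7/24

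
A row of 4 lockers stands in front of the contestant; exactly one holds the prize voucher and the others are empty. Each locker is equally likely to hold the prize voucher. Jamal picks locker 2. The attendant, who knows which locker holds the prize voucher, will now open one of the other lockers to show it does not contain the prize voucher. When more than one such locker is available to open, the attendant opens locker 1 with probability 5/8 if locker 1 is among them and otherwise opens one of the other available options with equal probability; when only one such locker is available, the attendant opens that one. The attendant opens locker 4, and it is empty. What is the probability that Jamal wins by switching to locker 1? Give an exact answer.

Apply Bayes' rule, conditioning on where the prize voucher actually is.
If it is in locker 1 (prior 1/4): locker 1 holds the prize so is unavailable; the attendant chooses uniformly among the 2 others, probability 1/2; weight (1/4)·(1/2) = 1/8.
If it is in locker 2 (prior 1/4): locker 1 is available but not opened; locker 4 gets probability (1 − 5/8)/2 = 3/16; weight (1/4)·(3/16) = 3/64.
If it is in locker 3 (prior 1/4): locker 1 is available but not opened, probability 3/8; weight (1/4)·(3/8) = 3/32.
If it is in locker 4 (prior 1/4): the attendant opened locker 4, so this case is ruled out; weight (1/4)·0 = 0.
The weights sum to 17/64.
So P(the prize voucher in locker 1 | the attendant opened locker 4) = (1/8) / (17/64) = 8/17.

8/17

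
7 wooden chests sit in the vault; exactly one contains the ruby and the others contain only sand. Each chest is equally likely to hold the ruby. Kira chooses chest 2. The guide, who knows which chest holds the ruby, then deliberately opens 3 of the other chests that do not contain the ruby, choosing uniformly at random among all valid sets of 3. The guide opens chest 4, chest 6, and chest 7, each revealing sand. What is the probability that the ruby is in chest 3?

Consider each possible location of the ruby in turn.
If it is in any of chests 1, 3, and 5 (prior 1/7 each): the guide has 10 equally likely choices, so probability 1/10; weight (1/7)·(1/10) = 1/70 each.
If it is in chest 2 (prior 1/7): the guide has 20 equally likely choices, so probability 1/20; weight (1/7)·(1/20) = 1/140.
If it is in any of chests 4, 6, and 7 (prior 1/7 each): that chest was opened and seen not to hold the prize — ruled out; weight (1/7)·0 = 0 each.
The weights sum to 1/20.
So P(the ruby in chest 3 | the guide opened chest 4, chest 6, and chest 7) = (1/70) / (1/20) = 2/7.

2/7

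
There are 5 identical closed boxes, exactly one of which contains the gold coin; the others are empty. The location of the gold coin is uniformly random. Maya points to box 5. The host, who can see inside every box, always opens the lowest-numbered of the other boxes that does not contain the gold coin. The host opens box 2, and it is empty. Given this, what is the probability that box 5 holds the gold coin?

Condition on the true location of the gold coin.
If it is in box 1 (prior 1/5): box 2 is the lowest-numbered option available, probability 1; weight (1/5)·1 = 1/5.
If it is in box 2 (prior 1/5): the host opened box 2, so this case is ruled out; weight (1/5)·0 = 0.
If it is in any of boxes 3, 4, and 5 (prior 1/5 each): the host would have opened box 1 instead, probability 0; weight (1/5)·0 = 0 each.
The weights sum to 1/5.
So P(the gold coin in box 5 | the host opened box 2) = 0 / (1/5) = 0.

0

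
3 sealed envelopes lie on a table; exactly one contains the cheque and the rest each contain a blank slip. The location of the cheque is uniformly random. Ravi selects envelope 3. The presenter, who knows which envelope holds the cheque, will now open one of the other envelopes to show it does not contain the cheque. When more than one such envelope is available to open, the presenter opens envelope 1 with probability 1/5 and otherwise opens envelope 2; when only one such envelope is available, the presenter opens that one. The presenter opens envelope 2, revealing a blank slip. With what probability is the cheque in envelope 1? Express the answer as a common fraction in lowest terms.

Condition on the true location of the cheque.
If it is in envelope 1 (prior 1/3): only envelope 2 is available, probability 1; weight (1/3)·1 = 1/3.
If it is in envelope 2 (prior 1/3): the presenter opened envelope 2, so this case is ruled out; weight (1/3)·0 = 0.
If it is in envelope 3 (prior 1/3): envelope 1 is available but not opened, probability 4/5; weight (1/3)·(4/5) = 4/15.
The weights sum to 3/5.
So P(the cheque in envelope 1 | the presenter opened envelope 2) = (1/3) / (3/5) = 5/9.

5/9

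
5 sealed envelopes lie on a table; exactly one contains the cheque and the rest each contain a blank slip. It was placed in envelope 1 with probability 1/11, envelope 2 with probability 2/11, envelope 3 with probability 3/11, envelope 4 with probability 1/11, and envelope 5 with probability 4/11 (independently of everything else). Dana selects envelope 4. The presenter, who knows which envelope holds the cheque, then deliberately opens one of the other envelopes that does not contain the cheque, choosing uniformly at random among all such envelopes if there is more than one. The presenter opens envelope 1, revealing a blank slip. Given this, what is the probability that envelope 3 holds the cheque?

Apply Bayes' rule, conditioning on where the cheque actually is.
If it is in envelope 1 (prior 1/11): the presenter opened envelope 1, so this case is ruled out; weight (1/11)·0 = 0.
If it is in envelope 2 (prior 2/11): the presenter has 3 equally likely choices, so probability 1/3; weight (2/11)·(1/3) = 2/33.
If it is in envelope 3 (prior 3/11): the presenter has 3 equally likely choices, so probability 1/3; weight (3/11)·(1/3) = 1/11.
If it is in envelope 4 (prior 1/11): the presenter has 4 equally likely choices, so probability 1/4; weight (1/11)·(1/4) = 1/44.
If it is in envelope 5 (prior 4/11): the presenter has 3 equally likely choices, so probability 1/3; weight (4/11)·(1/3) = 4/33.
The weights sum to 13/44.
So P(the cheque in envelope 3 | the presenter opened envelope 1) = (1/11) / (13/44) = 4/13.

4/13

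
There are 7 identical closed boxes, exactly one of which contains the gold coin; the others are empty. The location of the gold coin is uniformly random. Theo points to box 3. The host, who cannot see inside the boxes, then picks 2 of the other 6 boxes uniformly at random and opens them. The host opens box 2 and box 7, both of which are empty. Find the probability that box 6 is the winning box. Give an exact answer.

1/5

Because the host chose which boxes to open without knowing where the gold coin is, the choice is independent of the prize location. Learning that none of the 2 opened boxes holds the gold coin simply rules out those 2 locations and leaves the remaining 5 boxes still equally likely by symmetry.
So P(the gold coin in box 6) = 1/5.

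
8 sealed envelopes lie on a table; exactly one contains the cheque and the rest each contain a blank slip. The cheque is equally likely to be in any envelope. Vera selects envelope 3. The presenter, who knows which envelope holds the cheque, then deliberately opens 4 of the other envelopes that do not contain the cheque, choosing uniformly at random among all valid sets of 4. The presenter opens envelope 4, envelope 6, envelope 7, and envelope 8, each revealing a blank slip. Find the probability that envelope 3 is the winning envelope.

Apply Bayes' rule, conditioning on where the cheque actually is.
If it is in any of envelopes 1, 2, and 5 (prior 1/8 each): the presenter has 15 equally likely choices, so probability 1/15; weight (1/8)·(1/15) = 1/120 each.
If it is in envelope 3 (prior 1/8): the presenter has 35 equally likely choices, so probability 1/35; weight (1/8)·(1/35) = 1/280.
If it is in any of envelopes 4, 6, 7, and 8 (prior 1/8 each): that envelope was opened and seen not to hold the prize — ruled out; weight (1/8)·0 = 0 each.
The weights sum to 1/35.
So P(the cheque in envelope 3 | the presenter opened envelope 4, envelope 6, envelope 7, and envelope 8) = (1/280) / (1/35) = 1/8.

1/8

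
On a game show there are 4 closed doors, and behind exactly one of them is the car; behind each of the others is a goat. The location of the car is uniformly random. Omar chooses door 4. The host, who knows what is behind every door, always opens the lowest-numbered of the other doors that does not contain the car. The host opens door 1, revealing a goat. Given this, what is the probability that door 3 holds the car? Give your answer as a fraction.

1/3

Apply Bayes' rule, conditioning on where the car actually is.
If it is behind door 1 (prior 1/4): the host opened door 1, so this case is ruled out; weight (1/4)·0 = 0.
If it is behind any of doors 2, 3, and 4 (prior 1/4 each): door 1 is the lowest-numbered option available, probability 1; weight (1/4)·1 = 1/4 each.
The weights sum to 3/4.
So P(the car behind door 3 | the host opened door 1) = (1/4) / (3/4) = 1/3.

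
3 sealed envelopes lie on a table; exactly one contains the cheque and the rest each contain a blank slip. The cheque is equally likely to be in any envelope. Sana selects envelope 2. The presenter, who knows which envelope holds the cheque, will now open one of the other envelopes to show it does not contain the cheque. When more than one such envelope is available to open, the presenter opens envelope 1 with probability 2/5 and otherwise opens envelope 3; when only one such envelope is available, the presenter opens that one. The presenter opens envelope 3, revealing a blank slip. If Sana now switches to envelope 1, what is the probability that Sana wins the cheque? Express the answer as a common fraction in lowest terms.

5/8

Apply Bayes' rule, conditioning on where the cheque actually is.
If it is in envelope 1 (prior 1/3): only envelope 3 is available, probability 1; weight (1/3)·1 = 1/3.
If it is in envelope 2 (prior 1/3): envelope 1 is available but not opened, probability 3/5; weight (1/3)·(3/5) = 1/5.
If it is in envelope 3 (prior 1/3): the presenter opened envelope 3, so this case is ruled out; weight (1/3)·0 = 0.
The weights sum to 8/15.
So P(the cheque in envelope 1 | the presenter opened envelope 3) = (1/3) / (8/15) = 5/8.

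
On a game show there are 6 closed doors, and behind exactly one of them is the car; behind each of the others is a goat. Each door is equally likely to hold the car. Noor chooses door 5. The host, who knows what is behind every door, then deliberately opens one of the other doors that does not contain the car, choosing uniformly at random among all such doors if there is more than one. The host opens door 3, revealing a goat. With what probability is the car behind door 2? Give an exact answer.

Apply Bayes' rule, conditioning on where the car actually is.
If it is behind any of doors 1, 2, 4, and 6 (prior 1/6 each): the host has 4 equally likely choices, so probability 1/4; weight (1/6)·(1/4) = 1/24 each.
If it is behind door 3 (prior 1/6): the host opened door 3, so this case is ruled out; weight (1/6)·0 = 0.
If it is behind door 5 (prior 1/6): the host has 5 equally likely choices, so probability 1/5; weight (1/6)·(1/5) = 1/30.
The weights sum to 1/5.
So P(the car behind door 2 | the host opened door 3) = (1/24) / (1/5) = 5/24.

5/24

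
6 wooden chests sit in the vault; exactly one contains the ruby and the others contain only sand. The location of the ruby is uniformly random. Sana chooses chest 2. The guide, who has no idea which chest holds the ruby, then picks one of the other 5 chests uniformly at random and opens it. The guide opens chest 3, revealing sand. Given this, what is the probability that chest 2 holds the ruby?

Apply Bayes' rule, conditioning on where the ruby actually is.
If it is in any of chests 1, 2, 4, 5, and 6 (prior 1/6 each): the guide picks chest 3 with probability 1/5 regardless, and it is not the prize; weight (1/6)·(1/5) = 1/30 each.
If it is in chest 3 (prior 1/6): the guide opened chest 3, so this case is ruled out; weight (1/6)·0 = 0.
The weights sum to 1/6.
So P(the ruby in chest 2 | the guide opened chest 3) = (1/30) / (1/6) = 1/5.

1/5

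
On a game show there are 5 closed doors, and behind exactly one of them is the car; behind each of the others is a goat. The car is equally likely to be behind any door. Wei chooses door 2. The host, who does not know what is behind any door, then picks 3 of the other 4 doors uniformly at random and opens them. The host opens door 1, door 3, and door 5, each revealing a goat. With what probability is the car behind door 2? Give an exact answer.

Apply Bayes' rule, conditioning on where the car actually is.
If it is behind any of doors 1, 3, and 5 (prior 1/5 each): that door was opened and seen not to hold the prize — ruled out; weight (1/5)·0 = 0 each.
If it is behind either of doors 2 and 4 (prior 1/5 each): the host picks exactly this set with probability 1/4 regardless, and none is the prize; weight (1/5)·(1/4) = 1/20 each.
The weights sum to 1/10.
So P(the car behind door 2 | the host opened door 1, door 3, and door 5) = (1/20) / (1/10) = 1/2.

1/2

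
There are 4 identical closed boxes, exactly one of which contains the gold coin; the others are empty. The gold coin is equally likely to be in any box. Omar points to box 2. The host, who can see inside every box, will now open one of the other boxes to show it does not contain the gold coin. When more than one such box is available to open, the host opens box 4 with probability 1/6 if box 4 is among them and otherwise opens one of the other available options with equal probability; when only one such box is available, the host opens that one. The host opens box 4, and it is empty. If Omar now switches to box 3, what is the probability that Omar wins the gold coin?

Consider each possible location of the gold coin in turn.
If it is in any of boxes 1, 2, and 3 (prior 1/4 each): box 4 is available, opened with probability 1/6; weight (1/4)·(1/6) = 1/24 each.
If it is in box 4 (prior 1/4): the host opened box 4, so this case is ruled out; weight (1/4)·0 = 0.
The weights sum to 1/8.
So P(the gold coin in box 3 | the host opened box 4) = (1/24) / (1/8) = 1/3.

1/3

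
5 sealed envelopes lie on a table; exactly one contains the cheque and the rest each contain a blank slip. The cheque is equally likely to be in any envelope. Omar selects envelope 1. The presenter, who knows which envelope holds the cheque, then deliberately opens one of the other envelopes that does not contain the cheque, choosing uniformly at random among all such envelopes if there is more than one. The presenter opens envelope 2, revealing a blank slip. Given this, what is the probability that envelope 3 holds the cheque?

Apply Bayes' rule, conditioning on where the cheque actually is.
If it is in envelope 1 (prior 1/5): the presenter has 4 equally likely choices, so probability 1/4; weight (1/5)·(1/4) = 1/20.
If it is in envelope 2 (prior 1/5): the presenter opened envelope 2, so this case is ruled out; weight (1/5)·0 = 0.
If it is in any of envelopes 3, 4, and 5 (prior 1/5 each): the presenter has 3 equally likely choices, so probability 1/3; weight (1/5)·(1/3) = 1/15 each.
The weights sum to 1/4.
So P(the cheque in envelope 3 | the presenter opened envelope 2) = (1/15) / (1/4) = 4/15.

4/15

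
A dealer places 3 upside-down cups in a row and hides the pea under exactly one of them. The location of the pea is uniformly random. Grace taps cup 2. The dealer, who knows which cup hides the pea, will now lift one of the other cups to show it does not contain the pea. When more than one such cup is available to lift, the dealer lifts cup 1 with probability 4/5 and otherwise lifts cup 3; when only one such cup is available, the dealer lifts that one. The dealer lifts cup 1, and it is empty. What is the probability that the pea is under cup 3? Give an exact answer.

Consider each possible location of the pea in turn.
If it is under cup 1 (prior 1/3): the dealer opened cup 1, so this case is ruled out; weight (1/3)·0 = 0.
If it is under cup 2 (prior 1/3): cup 1 is available, opened with probability 4/5; weight (1/3)·(4/5) = 4/15.
If it is under cup 3 (prior 1/3): only cup 1 is available, probability 1; weight (1/3)·1 = 1/3.
The weights sum to 3/5.
So P(the pea under cup 3 | the dealer opened cup 1) = (1/3) / (3/5) = 5/9.

5/9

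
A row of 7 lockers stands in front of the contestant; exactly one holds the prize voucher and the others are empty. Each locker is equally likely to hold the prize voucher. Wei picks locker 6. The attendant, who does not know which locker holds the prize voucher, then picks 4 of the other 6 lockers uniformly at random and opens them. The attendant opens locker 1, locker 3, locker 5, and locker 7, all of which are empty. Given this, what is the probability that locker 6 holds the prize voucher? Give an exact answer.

1/3

Because the attendant chose which lockers to open without knowing where the prize voucher is, the choice is independent of the prize location. Learning that none of the 4 opened lockers holds the prize voucher simply rules out those 4 locations and leaves the remaining 3 lockers still equally likely by symmetry.
So P(the prize voucher in locker 6) = 1/3.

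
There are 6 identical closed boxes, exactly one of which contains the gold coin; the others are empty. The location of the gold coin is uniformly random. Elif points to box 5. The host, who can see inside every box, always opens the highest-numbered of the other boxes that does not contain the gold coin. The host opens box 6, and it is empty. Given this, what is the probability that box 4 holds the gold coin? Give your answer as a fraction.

1/5

Consider each possible location of the gold coin in turn.
If it is in any of boxes 1, 2, 3, 4, and 5 (prior 1/6 each): box 6 is the highest-numbered option available, probability 1; weight (1/6)·1 = 1/6 each.
If it is in box 6 (prior 1/6): the host opened box 6, so this case is ruled out; weight (1/6)·0 = 0.
The weights sum to 5/6.
So P(the gold coin in box 4 | the host opened box 6) = (1/6) / (5/6) = 1/5.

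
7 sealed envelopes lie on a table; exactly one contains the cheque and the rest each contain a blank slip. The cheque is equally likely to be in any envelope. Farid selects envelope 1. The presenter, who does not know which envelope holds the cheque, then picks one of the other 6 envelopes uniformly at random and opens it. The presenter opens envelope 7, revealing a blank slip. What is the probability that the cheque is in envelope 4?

1/6

Apply Bayes' rule, conditioning on where the cheque actually is.
If it is in any of envelopes 1, 2, 3, 4, 5, and 6 (prior 1/7 each): the presenter picks envelope 7 with probability 1/6 regardless, and it is not the prize; weight (1/7)·(1/6) = 1/42 each.
If it is in envelope 7 (prior 1/7): the presenter opened envelope 7, so this case is ruled out; weight (1/7)·0 = 0.
The weights sum to 1/7.
So P(the cheque in envelope 4 | the presenter opened envelope 7) = (1/42) / (1/7) = 1/6.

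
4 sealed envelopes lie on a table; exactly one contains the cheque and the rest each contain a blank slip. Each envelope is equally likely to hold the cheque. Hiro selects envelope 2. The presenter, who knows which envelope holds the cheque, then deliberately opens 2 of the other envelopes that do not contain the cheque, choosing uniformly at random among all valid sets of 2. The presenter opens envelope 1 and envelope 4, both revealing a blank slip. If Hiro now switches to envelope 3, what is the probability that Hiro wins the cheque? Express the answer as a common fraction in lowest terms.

Consider each possible location of the cheque in turn.
If it is in either of envelopes 1 and 4 (prior 1/4 each): that envelope was opened and seen not to hold the prize — ruled out; weight (1/4)·0 = 0 each.
If it is in envelope 2 (prior 1/4): the presenter has 3 equally likely choices, so probability 1/3; weight (1/4)·(1/3) = 1/12.
If it is in envelope 3 (prior 1/4): the presenter has no choice, probability 1; weight (1/4)·1 = 1/4.
The weights sum to 1/3.
So P(the cheque in envelope 3 | the presenter opened envelope 1 and envelope 4) = (1/4) / (1/3) = 3/4.

3/4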